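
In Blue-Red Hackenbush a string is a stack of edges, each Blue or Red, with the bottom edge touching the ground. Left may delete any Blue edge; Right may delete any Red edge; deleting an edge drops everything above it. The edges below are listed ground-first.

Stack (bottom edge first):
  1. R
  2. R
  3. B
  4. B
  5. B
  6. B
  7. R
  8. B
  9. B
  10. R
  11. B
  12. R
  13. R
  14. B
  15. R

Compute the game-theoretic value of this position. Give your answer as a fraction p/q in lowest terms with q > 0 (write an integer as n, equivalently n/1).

-8795/8192

1 of 15 · R · max L −∞ · min R 0 so -1
2 of 15 · RR · max L −∞ · min R -1 so -2
3 of 15 · RRB · max L -2 · min R -1 so -3/2
4 of 15 · RRBB · max L -3/2 · min R -1 so -5/4
5 of 15 · RRBBB · max L -5/4 · min R -1 so -9/8
6 of 15 · RRBBBB · max L -9/8 · min R -1 so -17/16
7 of 15 · RRBBBBR · max L -9/8 · min R -17/16 so -35/32
8 of 15 · RRBBBBRB · max L -35/32 · min R -17/16 so -69/64
9 of 15 · RRBBBBRBB · max L -69/64 · min R -17/16 so -137/128
10 of 15 · RRBBBBRBBR · max L -69/64 · min R -137/128 so -275/256
11 of 15 · RRBBBBRBBRB · max L -275/256 · min R -137/128 so -549/512
12 of 15 · RRBBBBRBBRBR · max L -275/256 · min R -549/512 so -1099/1024
13 of 15 · RRBBBBRBBRBRR · max L -275/256 · min R -1099/1024 so -2199/2048
14 of 15 · RRBBBBRBBRBRRB · max L -2199/2048 · min R -1099/1024 so -4397/4096
15 of 15 · RRBBBBRBBRBRRBR · max L -2199/2048 · min R -4397/4096 so -8795/8192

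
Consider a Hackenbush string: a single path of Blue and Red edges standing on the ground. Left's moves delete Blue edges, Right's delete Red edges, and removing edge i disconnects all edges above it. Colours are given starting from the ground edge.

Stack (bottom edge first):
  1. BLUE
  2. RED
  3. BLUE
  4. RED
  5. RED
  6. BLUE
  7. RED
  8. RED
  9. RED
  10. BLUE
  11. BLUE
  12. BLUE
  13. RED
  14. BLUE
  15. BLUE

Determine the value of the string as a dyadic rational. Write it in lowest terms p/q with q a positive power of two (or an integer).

9335/16384

Prefix values for BLUE RED BLUE RED RED BLUE RED RED RED BLUE BLUE BLUE RED BLUE BLUE via {L|R} + simplicity:
B: Left { 0 }, Right { · } → simplest 1
BR: Left { 0 }, Right { 1 } → simplest 1/2
BRB: Left { 0,1/2 }, Right { 1 } → simplest 3/4
BRBR: Left { 0,1/2 }, Right { 3/4,1 } → simplest 5/8
BRBRR: Left { 0,1/2 }, Right { 5/8,3/4,1 } → simplest 9/16
BRBRRB: Left { 0,1/2,9/16 }, Right { 5/8,3/4,1 } → simplest 19/32
BRBRRBR: Left { 0,1/2,9/16 }, Right { 19/32,5/8,3/4,1 } → simplest 37/64
BRBRRBRR: Left { 0,1/2,9/16 }, Right { 37/64,19/32,5/8,3/4,1 } → simplest 73/128
BRBRRBRRR: Left { 0,1/2,9/16 }, Right { 73/128,37/64,19/32,5/8,3/4,1 } → simplest 145/256
BRBRRBRRRB: Left { 0,1/2,9/16,145/256 }, Right { 73/128,37/64,19/32,5/8,3/4,1 } → simplest 291/512
BRBRRBRRRBB: Left { 0,1/2,9/16,145/256,291/512 }, Right { 73/128,37/64,19/32,5/8,3/4,1 } → simplest 583/1024
BRBRRBRRRBBB: Left { 0,1/2,9/16,145/256,291/512,583/1024 }, Right { 73/128,37/64,19/32,5/8,3/4,1 } → simplest 1167/2048
BRBRRBRRRBBBR: Left { 0,1/2,9/16,145/256,291/512,583/1024 }, Right { 1167/2048,73/128,37/64,19/32,5/8,3/4,1 } → simplest 2333/4096
BRBRRBRRRBBBRB: Left { 0,1/2,9/16,145/256,291/512,583/1024,2333/4096 }, Right { 1167/2048,73/128,37/64,19/32,5/8,3/4,1 } → simplest 4667/8192
BRBRRBRRRBBBRBB: Left { 0,1/2,9/16,145/256,291/512,583/1024,2333/4096,4667/8192 }, Right { 1167/2048,73/128,37/64,19/32,5/8,3/4,1 } → simplest 9335/16384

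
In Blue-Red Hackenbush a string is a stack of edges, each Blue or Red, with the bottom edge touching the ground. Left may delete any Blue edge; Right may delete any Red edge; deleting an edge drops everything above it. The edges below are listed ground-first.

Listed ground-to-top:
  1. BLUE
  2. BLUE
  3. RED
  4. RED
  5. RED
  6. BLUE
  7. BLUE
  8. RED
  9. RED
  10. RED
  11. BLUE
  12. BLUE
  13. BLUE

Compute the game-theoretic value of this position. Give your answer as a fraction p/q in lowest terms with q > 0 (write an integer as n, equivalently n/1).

2447/2048

G(B) = { 0 | — } = 1
G(BB) = { 0, 1 | — } = 2
G(BBR) = { 0, 1 | 2 } = 3/2
G(BBRR) = { 0, 1 | 3/2, 2 } = 5/4
G(BBRRR) = { 0, 1 | 5/4, 3/2, 2 } = 9/8
G(BBRRRB) = { 0, 1, 9/8 | 5/4, 3/2, 2 } = 19/16
G(BBRRRBB) = { 0, 1, 9/8, 19/16 | 5/4, 3/2, 2 } = 39/32
G(BBRRRBBR) = { 0, 1, 9/8, 19/16 | 39/32, 5/4, 3/2, 2 } = 77/64
G(BBRRRBBRR) = { 0, 1, 9/8, 19/16 | 77/64, 39/32, 5/4, 3/2, 2 } = 153/128
G(BBRRRBBRRR) = { 0, 1, 9/8, 19/16 | 153/128, 77/64, 39/32, 5/4, 3/2, 2 } = 305/256
G(BBRRRBBRRRB) = { 0, 1, 9/8, 19/16, 305/256 | 153/128, 77/64, 39/32, 5/4, 3/2, 2 } = 611/512
G(BBRRRBBRRRBB) = { 0, 1, 9/8, 19/16, 305/256, 611/512 | 153/128, 77/64, 39/32, 5/4, 3/2, 2 } = 1223/1024
G(BBRRRBBRRRBBB) = { 0, 1, 9/8, 19/16, 305/256, 611/512, 1223/1024 | 153/128, 77/64, 39/32, 5/4, 3/2, 2 } = 2447/2048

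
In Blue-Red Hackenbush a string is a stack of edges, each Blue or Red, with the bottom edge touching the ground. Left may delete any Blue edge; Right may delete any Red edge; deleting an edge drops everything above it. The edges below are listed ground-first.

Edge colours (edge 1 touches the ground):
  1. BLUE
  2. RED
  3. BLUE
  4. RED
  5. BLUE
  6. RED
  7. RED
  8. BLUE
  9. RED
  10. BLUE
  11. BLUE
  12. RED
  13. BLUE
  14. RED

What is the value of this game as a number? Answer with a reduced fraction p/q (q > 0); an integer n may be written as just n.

Build value(s[:k]) for k = 1..14, string s = BLUE RED BLUE RED BLUE RED RED BLUE RED BLUE BLUE RED BLUE RED.
1 of 14 · B · max L 0 · min R +∞ — 1
2 of 14 · BR · max L 0 · min R 1 — 1/2
3 of 14 · BRB · max L 1/2 · min R 1 — 3/4
4 of 14 · BRBR · max L 1/2 · min R 3/4 — 5/8
5 of 14 · BRBRB · max L 5/8 · min R 3/4 — 11/16
6 of 14 · BRBRBR · max L 5/8 · min R 11/16 — 21/32
7 of 14 · BRBRBRR · max L 5/8 · min R 21/32 — 41/64
8 of 14 · BRBRBRRB · max L 41/64 · min R 21/32 — 83/128
9 of 14 · BRBRBRRBR · max L 41/64 · min R 83/128 — 165/256
10 of 14 · BRBRBRRBRB · max L 165/256 · min R 83/128 — 331/512
11 of 14 · BRBRBRRBRBB · max L 331/512 · min R 83/128 — 663/1024
12 of 14 · BRBRBRRBRBBR · max L 331/512 · min R 663/1024 — 1325/2048
13 of 14 · BRBRBRRBRBBRB · max L 1325/2048 · min R 663/1024 — 2651/4096
14 of 14 · BRBRBRRBRBBRBR · max L 1325/2048 · min R 2651/4096 — 5301/8192

5301/8192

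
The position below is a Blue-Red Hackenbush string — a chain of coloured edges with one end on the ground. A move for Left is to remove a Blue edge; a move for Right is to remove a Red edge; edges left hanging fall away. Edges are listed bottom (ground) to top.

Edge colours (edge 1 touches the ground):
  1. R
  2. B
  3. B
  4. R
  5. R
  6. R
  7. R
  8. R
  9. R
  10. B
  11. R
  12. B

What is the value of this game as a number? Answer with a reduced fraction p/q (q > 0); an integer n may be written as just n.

Recurse on prefixes of the 12-edge string R B B R R R R R R B R B:
val_1 [R]  L=[·]  R=[0]  → -1
val_2 [RB]  L=[-1]  R=[0]  → -1/2
val_3 [RBB]  L=[-1 -1/2]  R=[0]  → -1/4
val_4 [RBBR]  L=[-1 -1/2]  R=[-1/4 0]  → -3/8
val_5 [RBBRR]  L=[-1 -1/2]  R=[-3/8 -1/4 0]  → -7/16
val_6 [RBBRRR]  L=[-1 -1/2]  R=[-7/16 -3/8 -1/4 0]  → -15/32
val_7 [RBBRRRR]  L=[-1 -1/2]  R=[-15/32 -7/16 -3/8 -1/4 0]  → -31/64
val_8 [RBBRRRRR]  L=[-1 -1/2]  R=[-31/64 -15/32 -7/16 -3/8 -1/4 0]  → -63/128
val_9 [RBBRRRRRR]  L=[-1 -1/2]  R=[-63/128 -31/64 -15/32 -7/16 -3/8 -1/4 0]  → -127/256
val_10 [RBBRRRRRRB]  L=[-1 -1/2 -127/256]  R=[-63/128 -31/64 -15/32 -7/16 -3/8 -1/4 0]  → -253/512
val_11 [RBBRRRRRRBR]  L=[-1 -1/2 -127/256]  R=[-253/512 -63/128 -31/64 -15/32 -7/16 -3/8 -1/4 0]  → -507/1024
val_12 [RBBRRRRRRBRB]  L=[-1 -1/2 -127/256 -507/1024]  R=[-253/512 -63/128 -31/64 -15/32 -7/16 -3/8 -1/4 0]  → -1013/2048

-1013/2048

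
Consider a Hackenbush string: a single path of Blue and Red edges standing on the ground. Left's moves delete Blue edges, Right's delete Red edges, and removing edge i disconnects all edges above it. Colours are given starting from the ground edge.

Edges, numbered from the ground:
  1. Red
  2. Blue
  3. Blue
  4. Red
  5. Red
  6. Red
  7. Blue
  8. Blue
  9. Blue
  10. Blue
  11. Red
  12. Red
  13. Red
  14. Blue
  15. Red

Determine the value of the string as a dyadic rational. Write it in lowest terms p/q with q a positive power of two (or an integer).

G(R) = { · | 0 } ⇒ -1
G(RB) = { -1 | 0 } ⇒ -1/2
G(RBB) = { -1,-1/2 | 0 } ⇒ -1/4
G(RBBR) = { -1,-1/2 | -1/4,0 } ⇒ -3/8
G(RBBRR) = { -1,-1/2 | -3/8,-1/4,0 } ⇒ -7/16
G(RBBRRR) = { -1,-1/2 | -7/16,-3/8,-1/4,0 } ⇒ -15/32
G(RBBRRRB) = { -1,-1/2,-15/32 | -7/16,-3/8,-1/4,0 } ⇒ -29/64
G(RBBRRRBB) = { -1,-1/2,-15/32,-29/64 | -7/16,-3/8,-1/4,0 } ⇒ -57/128
G(RBBRRRBBB) = { -1,-1/2,-15/32,-29/64,-57/128 | -7/16,-3/8,-1/4,0 } ⇒ -113/256
G(RBBRRRBBBB) = { -1,-1/2,-15/32,-29/64,-57/128,-113/256 | -7/16,-3/8,-1/4,0 } ⇒ -225/512
G(RBBRRRBBBBR) = { -1,-1/2,-15/32,-29/64,-57/128,-113/256 | -225/512,-7/16,-3/8,-1/4,0 } ⇒ -451/1024
G(RBBRRRBBBBRR) = { -1,-1/2,-15/32,-29/64,-57/128,-113/256 | -451/1024,-225/512,-7/16,-3/8,-1/4,0 } ⇒ -903/2048
G(RBBRRRBBBBRRR) = { -1,-1/2,-15/32,-29/64,-57/128,-113/256 | -903/2048,-451/1024,-225/512,-7/16,-3/8,-1/4,0 } ⇒ -1807/4096
G(RBBRRRBBBBRRRB) = { -1,-1/2,-15/32,-29/64,-57/128,-113/256,-1807/4096 | -903/2048,-451/1024,-225/512,-7/16,-3/8,-1/4,0 } ⇒ -3613/8192
G(RBBRRRBBBBRRRBR) = { -1,-1/2,-15/32,-29/64,-57/128,-113/256,-1807/4096 | -3613/8192,-903/2048,-451/1024,-225/512,-7/16,-3/8,-1/4,0 } ⇒ -7227/16384

-7227/16384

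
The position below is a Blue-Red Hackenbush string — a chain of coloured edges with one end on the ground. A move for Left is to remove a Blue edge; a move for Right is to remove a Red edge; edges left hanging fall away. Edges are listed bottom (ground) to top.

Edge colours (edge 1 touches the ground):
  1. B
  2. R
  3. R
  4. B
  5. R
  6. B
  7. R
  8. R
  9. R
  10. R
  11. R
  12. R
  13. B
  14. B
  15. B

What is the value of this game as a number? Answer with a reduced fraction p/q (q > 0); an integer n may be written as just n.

5135/16384

Build g(s[:k]) for k = 1..15, string s = B R R B R B R R R R R R B B B.
g(B) = { 0 | (no moves) } → 1
g(BR) = { 0 | 1 } → 1/2
g(BRR) = { 0 | 1/2,1 } → 1/4
g(BRRB) = { 0,1/4 | 1/2,1 } → 3/8
g(BRRBR) = { 0,1/4 | 3/8,1/2,1 } → 5/16
g(BRRBRB) = { 0,1/4,5/16 | 3/8,1/2,1 } → 11/32
g(BRRBRBR) = { 0,1/4,5/16 | 11/32,3/8,1/2,1 } → 21/64
g(BRRBRBRR) = { 0,1/4,5/16 | 21/64,11/32,3/8,1/2,1 } → 41/128
g(BRRBRBRRR) = { 0,1/4,5/16 | 41/128,21/64,11/32,3/8,1/2,1 } → 81/256
g(BRRBRBRRRR) = { 0,1/4,5/16 | 81/256,41/128,21/64,11/32,3/8,1/2,1 } → 161/512
g(BRRBRBRRRRR) = { 0,1/4,5/16 | 161/512,81/256,41/128,21/64,11/32,3/8,1/2,1 } → 321/1024
g(BRRBRBRRRRRR) = { 0,1/4,5/16 | 321/1024,161/512,81/256,41/128,21/64,11/32,3/8,1/2,1 } → 641/2048
g(BRRBRBRRRRRRB) = { 0,1/4,5/16,641/2048 | 321/1024,161/512,81/256,41/128,21/64,11/32,3/8,1/2,1 } → 1283/4096
g(BRRBRBRRRRRRBB) = { 0,1/4,5/16,641/2048,1283/4096 | 321/1024,161/512,81/256,41/128,21/64,11/32,3/8,1/2,1 } → 2567/8192
g(BRRBRBRRRRRRBBB) = { 0,1/4,5/16,641/2048,1283/4096,2567/8192 | 321/1024,161/512,81/256,41/128,21/64,11/32,3/8,1/2,1 } → 5135/16384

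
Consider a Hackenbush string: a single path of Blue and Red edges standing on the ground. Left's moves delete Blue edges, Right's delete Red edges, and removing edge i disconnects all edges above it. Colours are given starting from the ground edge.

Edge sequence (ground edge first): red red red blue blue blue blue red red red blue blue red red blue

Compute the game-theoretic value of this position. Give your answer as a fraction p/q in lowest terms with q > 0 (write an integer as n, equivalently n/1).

-8653/4096

1 of 15 · r · max L −∞ · min R 0 so -1
2 of 15 · rr · max L −∞ · min R -1 so -2
3 of 15 · rrr · max L −∞ · min R -2 so -3
4 of 15 · rrrb · max L -3 · min R -2 so -5/2
5 of 15 · rrrbb · max L -5/2 · min R -2 so -9/4
6 of 15 · rrrbbb · max L -9/4 · min R -2 so -17/8
7 of 15 · rrrbbbb · max L -17/8 · min R -2 so -33/16
8 of 15 · rrrbbbbr · max L -17/8 · min R -33/16 so -67/32
9 of 15 · rrrbbbbrr · max L -17/8 · min R -67/32 so -135/64
10 of 15 · rrrbbbbrrr · max L -17/8 · min R -135/64 so -271/128
11 of 15 · rrrbbbbrrrb · max L -271/128 · min R -135/64 so -541/256
12 of 15 · rrrbbbbrrrbb · max L -541/256 · min R -135/64 so -1081/512
13 of 15 · rrrbbbbrrrbbr · max L -541/256 · min R -1081/512 so -2163/1024
14 of 15 · rrrbbbbrrrbbrr · max L -541/256 · min R -2163/1024 so -4327/2048
15 of 15 · rrrbbbbrrrbbrrb · max L -4327/2048 · min R -2163/1024 so -8653/4096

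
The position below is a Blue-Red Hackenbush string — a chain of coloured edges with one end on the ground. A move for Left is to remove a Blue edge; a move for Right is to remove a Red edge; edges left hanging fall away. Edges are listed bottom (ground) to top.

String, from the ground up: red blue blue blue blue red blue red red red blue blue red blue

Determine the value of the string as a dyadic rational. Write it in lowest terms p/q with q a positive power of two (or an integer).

r: Left { (no moves) }, Right { 0 } ⇒ simplest -1
rb: Left { -1 }, Right { 0 } ⇒ simplest -1/2
rbb: Left { -1; -1/2 }, Right { 0 } ⇒ simplest -1/4
rbbb: Left { -1; -1/2; -1/4 }, Right { 0 } ⇒ simplest -1/8
rbbbb: Left { -1; -1/2; -1/4; -1/8 }, Right { 0 } ⇒ simplest -1/16
rbbbbr: Left { -1; -1/2; -1/4; -1/8 }, Right { -1/16; 0 } ⇒ simplest -3/32
rbbbbrb: Left { -1; -1/2; -1/4; -1/8; -3/32 }, Right { -1/16; 0 } ⇒ simplest -5/64
rbbbbrbr: Left { -1; -1/2; -1/4; -1/8; -3/32 }, Right { -5/64; -1/16; 0 } ⇒ simplest -11/128
rbbbbrbrr: Left { -1; -1/2; -1/4; -1/8; -3/32 }, Right { -11/128; -5/64; -1/16; 0 } ⇒ simplest -23/256
rbbbbrbrrr: Left { -1; -1/2; -1/4; -1/8; -3/32 }, Right { -23/256; -11/128; -5/64; -1/16; 0 } ⇒ simplest -47/512
rbbbbrbrrrb: Left { -1; -1/2; -1/4; -1/8; -3/32; -47/512 }, Right { -23/256; -11/128; -5/64; -1/16; 0 } ⇒ simplest -93/1024
rbbbbrbrrrbb: Left { -1; -1/2; -1/4; -1/8; -3/32; -47/512; -93/1024 }, Right { -23/256; -11/128; -5/64; -1/16; 0 } ⇒ simplest -185/2048
rbbbbrbrrrbbr: Left { -1; -1/2; -1/4; -1/8; -3/32; -47/512; -93/1024 }, Right { -185/2048; -23/256; -11/128; -5/64; -1/16; 0 } ⇒ simplest -371/4096
rbbbbrbrrrbbrb: Left { -1; -1/2; -1/4; -1/8; -3/32; -47/512; -93/1024; -371/4096 }, Right { -185/2048; -23/256; -11/128; -5/64; -1/16; 0 } ⇒ simplest -741/8192

-741/8192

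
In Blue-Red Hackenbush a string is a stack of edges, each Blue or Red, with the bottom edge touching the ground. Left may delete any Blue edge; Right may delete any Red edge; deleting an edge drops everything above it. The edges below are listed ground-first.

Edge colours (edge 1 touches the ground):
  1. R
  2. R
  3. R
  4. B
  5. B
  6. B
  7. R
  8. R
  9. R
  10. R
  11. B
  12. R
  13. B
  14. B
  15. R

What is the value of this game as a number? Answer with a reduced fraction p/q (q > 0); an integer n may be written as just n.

-9171/4096

Build G(s[:k]) for k = 1..15, string s = R R R B B B R R R R B R B B R.
edge 1 of 15 (R): { — | 0 } -> -1
edge 2 of 15 (R): { — | -1; 0 } -> -2
edge 3 of 15 (R): { — | -2; -1; 0 } -> -3
edge 4 of 15 (B): { -3 | -2; -1; 0 } -> -5/2
edge 5 of 15 (B): { -3; -5/2 | -2; -1; 0 } -> -9/4
edge 6 of 15 (B): { -3; -5/2; -9/4 | -2; -1; 0 } -> -17/8
edge 7 of 15 (R): { -3; -5/2; -9/4 | -17/8; -2; -1; 0 } -> -35/16
edge 8 of 15 (R): { -3; -5/2; -9/4 | -35/16; -17/8; -2; -1; 0 } -> -71/32
edge 9 of 15 (R): { -3; -5/2; -9/4 | -71/32; -35/16; -17/8; -2; -1; 0 } -> -143/64
edge 10 of 15 (R): { -3; -5/2; -9/4 | -143/64; -71/32; -35/16; -17/8; -2; -1; 0 } -> -287/128
edge 11 of 15 (B): { -3; -5/2; -9/4; -287/128 | -143/64; -71/32; -35/16; -17/8; -2; -1; 0 } -> -573/256
edge 12 of 15 (R): { -3; -5/2; -9/4; -287/128 | -573/256; -143/64; -71/32; -35/16; -17/8; -2; -1; 0 } -> -1147/512
edge 13 of 15 (B): { -3; -5/2; -9/4; -287/128; -1147/512 | -573/256; -143/64; -71/32; -35/16; -17/8; -2; -1; 0 } -> -2293/1024
edge 14 of 15 (B): { -3; -5/2; -9/4; -287/128; -1147/512; -2293/1024 | -573/256; -143/64; -71/32; -35/16; -17/8; -2; -1; 0 } -> -4585/2048
edge 15 of 15 (R): { -3; -5/2; -9/4; -287/128; -1147/512; -2293/1024 | -4585/2048; -573/256; -143/64; -71/32; -35/16; -17/8; -2; -1; 0 } -> -9171/4096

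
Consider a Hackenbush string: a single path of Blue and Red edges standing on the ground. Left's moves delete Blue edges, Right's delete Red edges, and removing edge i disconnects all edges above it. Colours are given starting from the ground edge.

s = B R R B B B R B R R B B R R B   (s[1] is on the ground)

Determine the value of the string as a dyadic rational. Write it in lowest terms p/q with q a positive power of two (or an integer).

7475/16384

Build value(s[:k]) for k = 1..15, string s = B R R B B B R B R R B B R R B.
edge 1 of 15 (B): { 0 | ∅ } so 1
edge 2 of 15 (R): { 0 | 1 } so 1/2
edge 3 of 15 (R): { 0 | 1/2 1 } so 1/4
edge 4 of 15 (B): { 0 1/4 | 1/2 1 } so 3/8
edge 5 of 15 (B): { 0 1/4 3/8 | 1/2 1 } so 7/16
edge 6 of 15 (B): { 0 1/4 3/8 7/16 | 1/2 1 } so 15/32
edge 7 of 15 (R): { 0 1/4 3/8 7/16 | 15/32 1/2 1 } so 29/64
edge 8 of 15 (B): { 0 1/4 3/8 7/16 29/64 | 15/32 1/2 1 } so 59/128
edge 9 of 15 (R): { 0 1/4 3/8 7/16 29/64 | 59/128 15/32 1/2 1 } so 117/256
edge 10 of 15 (R): { 0 1/4 3/8 7/16 29/64 | 117/256 59/128 15/32 1/2 1 } so 233/512
edge 11 of 15 (B): { 0 1/4 3/8 7/16 29/64 233/512 | 117/256 59/128 15/32 1/2 1 } so 467/1024
edge 12 of 15 (B): { 0 1/4 3/8 7/16 29/64 233/512 467/1024 | 117/256 59/128 15/32 1/2 1 } so 935/2048
edge 13 of 15 (R): { 0 1/4 3/8 7/16 29/64 233/512 467/1024 | 935/2048 117/256 59/128 15/32 1/2 1 } so 1869/4096
edge 14 of 15 (R): { 0 1/4 3/8 7/16 29/64 233/512 467/1024 | 1869/4096 935/2048 117/256 59/128 15/32 1/2 1 } so 3737/8192
edge 15 of 15 (B): { 0 1/4 3/8 7/16 29/64 233/512 467/1024 3737/8192 | 1869/4096 935/2048 117/256 59/128 15/32 1/2 1 } so 7475/16384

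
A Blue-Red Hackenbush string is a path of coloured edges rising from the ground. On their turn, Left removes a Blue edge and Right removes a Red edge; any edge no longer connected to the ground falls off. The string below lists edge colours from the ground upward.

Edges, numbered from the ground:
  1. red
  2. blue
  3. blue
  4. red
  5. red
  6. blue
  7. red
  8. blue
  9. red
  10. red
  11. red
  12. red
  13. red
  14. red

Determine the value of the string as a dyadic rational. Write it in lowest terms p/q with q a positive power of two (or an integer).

-3455/8192

r: Left {  }, Right { 0 } => simplest -1
rb: Left { -1 }, Right { 0 } => simplest -1/2
rbb: Left { -1 -1/2 }, Right { 0 } => simplest -1/4
rbbr: Left { -1 -1/2 }, Right { -1/4 0 } => simplest -3/8
rbbrr: Left { -1 -1/2 }, Right { -3/8 -1/4 0 } => simplest -7/16
rbbrrb: Left { -1 -1/2 -7/16 }, Right { -3/8 -1/4 0 } => simplest -13/32
rbbrrbr: Left { -1 -1/2 -7/16 }, Right { -13/32 -3/8 -1/4 0 } => simplest -27/64
rbbrrbrb: Left { -1 -1/2 -7/16 -27/64 }, Right { -13/32 -3/8 -1/4 0 } => simplest -53/128
rbbrrbrbr: Left { -1 -1/2 -7/16 -27/64 }, Right { -53/128 -13/32 -3/8 -1/4 0 } => simplest -107/256
rbbrrbrbrr: Left { -1 -1/2 -7/16 -27/64 }, Right { -107/256 -53/128 -13/32 -3/8 -1/4 0 } => simplest -215/512
rbbrrbrbrrr: Left { -1 -1/2 -7/16 -27/64 }, Right { -215/512 -107/256 -53/128 -13/32 -3/8 -1/4 0 } => simplest -431/1024
rbbrrbrbrrrr: Left { -1 -1/2 -7/16 -27/64 }, Right { -431/1024 -215/512 -107/256 -53/128 -13/32 -3/8 -1/4 0 } => simplest -863/2048
rbbrrbrbrrrrr: Left { -1 -1/2 -7/16 -27/64 }, Right { -863/2048 -431/1024 -215/512 -107/256 -53/128 -13/32 -3/8 -1/4 0 } => simplest -1727/4096
rbbrrbrbrrrrrr: Left { -1 -1/2 -7/16 -27/64 }, Right { -1727/4096 -863/2048 -431/1024 -215/512 -107/256 -53/128 -13/32 -3/8 -1/4 0 } => simplest -3455/8192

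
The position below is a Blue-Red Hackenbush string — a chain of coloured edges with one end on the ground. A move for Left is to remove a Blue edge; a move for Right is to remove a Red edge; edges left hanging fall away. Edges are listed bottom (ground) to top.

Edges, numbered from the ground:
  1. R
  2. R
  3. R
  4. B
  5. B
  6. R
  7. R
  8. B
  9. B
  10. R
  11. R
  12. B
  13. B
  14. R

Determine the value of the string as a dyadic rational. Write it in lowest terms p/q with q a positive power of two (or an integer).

-4915/2048

Recurse on prefixes of the 14-edge string R R R B B R R B B R R B B R:
G_1 [R]  L=[—]  R=[0]  ⇒ -1
G_2 [RR]  L=[—]  R=[-1,0]  ⇒ -2
G_3 [RRR]  L=[—]  R=[-2,-1,0]  ⇒ -3
G_4 [RRRB]  L=[-3]  R=[-2,-1,0]  ⇒ -5/2
G_5 [RRRBB]  L=[-3,-5/2]  R=[-2,-1,0]  ⇒ -9/4
G_6 [RRRBBR]  L=[-3,-5/2]  R=[-9/4,-2,-1,0]  ⇒ -19/8
G_7 [RRRBBRR]  L=[-3,-5/2]  R=[-19/8,-9/4,-2,-1,0]  ⇒ -39/16
G_8 [RRRBBRRB]  L=[-3,-5/2,-39/16]  R=[-19/8,-9/4,-2,-1,0]  ⇒ -77/32
G_9 [RRRBBRRBB]  L=[-3,-5/2,-39/16,-77/32]  R=[-19/8,-9/4,-2,-1,0]  ⇒ -153/64
G_10 [RRRBBRRBBR]  L=[-3,-5/2,-39/16,-77/32]  R=[-153/64,-19/8,-9/4,-2,-1,0]  ⇒ -307/128
G_11 [RRRBBRRBBRR]  L=[-3,-5/2,-39/16,-77/32]  R=[-307/128,-153/64,-19/8,-9/4,-2,-1,0]  ⇒ -615/256
G_12 [RRRBBRRBBRRB]  L=[-3,-5/2,-39/16,-77/32,-615/256]  R=[-307/128,-153/64,-19/8,-9/4,-2,-1,0]  ⇒ -1229/512
G_13 [RRRBBRRBBRRBB]  L=[-3,-5/2,-39/16,-77/32,-615/256,-1229/512]  R=[-307/128,-153/64,-19/8,-9/4,-2,-1,0]  ⇒ -2457/1024
G_14 [RRRBBRRBBRRBBR]  L=[-3,-5/2,-39/16,-77/32,-615/256,-1229/512]  R=[-2457/1024,-307/128,-153/64,-19/8,-9/4,-2,-1,0]  ⇒ -4915/2048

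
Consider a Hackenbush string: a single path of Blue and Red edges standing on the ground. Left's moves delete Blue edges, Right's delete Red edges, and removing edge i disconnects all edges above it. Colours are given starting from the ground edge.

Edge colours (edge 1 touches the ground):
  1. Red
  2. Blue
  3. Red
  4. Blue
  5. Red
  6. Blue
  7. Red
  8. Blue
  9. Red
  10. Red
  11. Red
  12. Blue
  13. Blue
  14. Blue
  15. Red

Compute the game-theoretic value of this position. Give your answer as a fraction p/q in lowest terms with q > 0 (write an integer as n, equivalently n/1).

value(R) = { none | 0 } => -1
value(RB) = { -1 | 0 } => -1/2
value(RBR) = { -1 | -1/2,0 } => -3/4
value(RBRB) = { -1,-3/4 | -1/2,0 } => -5/8
value(RBRBR) = { -1,-3/4 | -5/8,-1/2,0 } => -11/16
value(RBRBRB) = { -1,-3/4,-11/16 | -5/8,-1/2,0 } => -21/32
value(RBRBRBR) = { -1,-3/4,-11/16 | -21/32,-5/8,-1/2,0 } => -43/64
value(RBRBRBRB) = { -1,-3/4,-11/16,-43/64 | -21/32,-5/8,-1/2,0 } => -85/128
value(RBRBRBRBR) = { -1,-3/4,-11/16,-43/64 | -85/128,-21/32,-5/8,-1/2,0 } => -171/256
value(RBRBRBRBRR) = { -1,-3/4,-11/16,-43/64 | -171/256,-85/128,-21/32,-5/8,-1/2,0 } => -343/512
value(RBRBRBRBRRR) = { -1,-3/4,-11/16,-43/64 | -343/512,-171/256,-85/128,-21/32,-5/8,-1/2,0 } => -687/1024
value(RBRBRBRBRRRB) = { -1,-3/4,-11/16,-43/64,-687/1024 | -343/512,-171/256,-85/128,-21/32,-5/8,-1/2,0 } => -1373/2048
value(RBRBRBRBRRRBB) = { -1,-3/4,-11/16,-43/64,-687/1024,-1373/2048 | -343/512,-171/256,-85/128,-21/32,-5/8,-1/2,0 } => -2745/4096
value(RBRBRBRBRRRBBB) = { -1,-3/4,-11/16,-43/64,-687/1024,-1373/2048,-2745/4096 | -343/512,-171/256,-85/128,-21/32,-5/8,-1/2,0 } => -5489/8192
value(RBRBRBRBRRRBBBR) = { -1,-3/4,-11/16,-43/64,-687/1024,-1373/2048,-2745/4096 | -5489/8192,-343/512,-171/256,-85/128,-21/32,-5/8,-1/2,0 } => -10979/16384

-10979/16384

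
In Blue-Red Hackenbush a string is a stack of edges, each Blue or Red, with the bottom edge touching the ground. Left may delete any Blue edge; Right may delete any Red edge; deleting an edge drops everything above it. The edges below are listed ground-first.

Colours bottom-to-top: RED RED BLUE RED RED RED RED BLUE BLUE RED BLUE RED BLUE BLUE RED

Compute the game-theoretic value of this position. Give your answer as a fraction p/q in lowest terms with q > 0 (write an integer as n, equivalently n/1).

g_1 [R]  L=[]  R=[0]  -> -1
g_2 [RR]  L=[]  R=[-1 0]  -> -2
g_3 [RRB]  L=[-2]  R=[-1 0]  -> -3/2
g_4 [RRBR]  L=[-2]  R=[-3/2 -1 0]  -> -7/4
g_5 [RRBRR]  L=[-2]  R=[-7/4 -3/2 -1 0]  -> -15/8
g_6 [RRBRRR]  L=[-2]  R=[-15/8 -7/4 -3/2 -1 0]  -> -31/16
g_7 [RRBRRRR]  L=[-2]  R=[-31/16 -15/8 -7/4 -3/2 -1 0]  -> -63/32
g_8 [RRBRRRRB]  L=[-2 -63/32]  R=[-31/16 -15/8 -7/4 -3/2 -1 0]  -> -125/64
g_9 [RRBRRRRBB]  L=[-2 -63/32 -125/64]  R=[-31/16 -15/8 -7/4 -3/2 -1 0]  -> -249/128
g_10 [RRBRRRRBBR]  L=[-2 -63/32 -125/64]  R=[-249/128 -31/16 -15/8 -7/4 -3/2 -1 0]  -> -499/256
g_11 [RRBRRRRBBRB]  L=[-2 -63/32 -125/64 -499/256]  R=[-249/128 -31/16 -15/8 -7/4 -3/2 -1 0]  -> -997/512
g_12 [RRBRRRRBBRBR]  L=[-2 -63/32 -125/64 -499/256]  R=[-997/512 -249/128 -31/16 -15/8 -7/4 -3/2 -1 0]  -> -1995/1024
g_13 [RRBRRRRBBRBRB]  L=[-2 -63/32 -125/64 -499/256 -1995/1024]  R=[-997/512 -249/128 -31/16 -15/8 -7/4 -3/2 -1 0]  -> -3989/2048
g_14 [RRBRRRRBBRBRBB]  L=[-2 -63/32 -125/64 -499/256 -1995/1024 -3989/2048]  R=[-997/512 -249/128 -31/16 -15/8 -7/4 -3/2 -1 0]  -> -7977/4096
g_15 [RRBRRRRBBRBRBBR]  L=[-2 -63/32 -125/64 -499/256 -1995/1024 -3989/2048]  R=[-7977/4096 -997/512 -249/128 -31/16 -15/8 -7/4 -3/2 -1 0]  -> -15955/8192

-15955/8192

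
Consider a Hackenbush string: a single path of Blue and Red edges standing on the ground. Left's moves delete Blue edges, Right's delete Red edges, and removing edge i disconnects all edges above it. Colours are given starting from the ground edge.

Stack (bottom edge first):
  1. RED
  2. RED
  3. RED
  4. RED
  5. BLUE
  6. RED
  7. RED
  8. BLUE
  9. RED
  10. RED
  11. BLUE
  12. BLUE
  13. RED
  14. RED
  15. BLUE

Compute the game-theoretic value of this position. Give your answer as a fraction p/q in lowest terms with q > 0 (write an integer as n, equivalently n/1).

g_1 [R]  L=[·]  R=[0]  -> -1
g_2 [RR]  L=[·]  R=[-1 0]  -> -2
g_3 [RRR]  L=[·]  R=[-2 -1 0]  -> -3
g_4 [RRRR]  L=[·]  R=[-3 -2 -1 0]  -> -4
g_5 [RRRRB]  L=[-4]  R=[-3 -2 -1 0]  -> -7/2
g_6 [RRRRBR]  L=[-4]  R=[-7/2 -3 -2 -1 0]  -> -15/4
g_7 [RRRRBRR]  L=[-4]  R=[-15/4 -7/2 -3 -2 -1 0]  -> -31/8
g_8 [RRRRBRRB]  L=[-4 -31/8]  R=[-15/4 -7/2 -3 -2 -1 0]  -> -61/16
g_9 [RRRRBRRBR]  L=[-4 -31/8]  R=[-61/16 -15/4 -7/2 -3 -2 -1 0]  -> -123/32
g_10 [RRRRBRRBRR]  L=[-4 -31/8]  R=[-123/32 -61/16 -15/4 -7/2 -3 -2 -1 0]  -> -247/64
g_11 [RRRRBRRBRRB]  L=[-4 -31/8 -247/64]  R=[-123/32 -61/16 -15/4 -7/2 -3 -2 -1 0]  -> -493/128
g_12 [RRRRBRRBRRBB]  L=[-4 -31/8 -247/64 -493/128]  R=[-123/32 -61/16 -15/4 -7/2 -3 -2 -1 0]  -> -985/256
g_13 [RRRRBRRBRRBBR]  L=[-4 -31/8 -247/64 -493/128]  R=[-985/256 -123/32 -61/16 -15/4 -7/2 -3 -2 -1 0]  -> -1971/512
g_14 [RRRRBRRBRRBBRR]  L=[-4 -31/8 -247/64 -493/128]  R=[-1971/512 -985/256 -123/32 -61/16 -15/4 -7/2 -3 -2 -1 0]  -> -3943/1024
g_15 [RRRRBRRBRRBBRRB]  L=[-4 -31/8 -247/64 -493/128 -3943/1024]  R=[-1971/512 -985/256 -123/32 -61/16 -15/4 -7/2 -3 -2 -1 0]  -> -7885/2048

-7885/2048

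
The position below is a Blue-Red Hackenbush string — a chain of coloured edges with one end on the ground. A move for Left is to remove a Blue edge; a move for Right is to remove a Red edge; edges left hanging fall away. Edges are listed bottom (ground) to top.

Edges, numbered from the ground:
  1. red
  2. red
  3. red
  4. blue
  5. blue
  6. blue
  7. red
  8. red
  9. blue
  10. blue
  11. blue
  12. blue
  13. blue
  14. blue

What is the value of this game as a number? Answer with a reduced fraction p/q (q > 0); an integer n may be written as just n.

-4481/2048

Build G(s[:k]) for k = 1..14, string s = red red red blue blue blue red red blue blue blue blue blue blue.
step 1: add red to get r; options L={ ∅ } R={ 0 } gives -1
step 2: add red to get rr; options L={ ∅ } R={ -1, 0 } gives -2
step 3: add red to get rrr; options L={ ∅ } R={ -2, -1, 0 } gives -3
step 4: add blue to get rrrb; options L={ -3 } R={ -2, -1, 0 } gives -5/2
step 5: add blue to get rrrbb; options L={ -3, -5/2 } R={ -2, -1, 0 } gives -9/4
step 6: add blue to get rrrbbb; options L={ -3, -5/2, -9/4 } R={ -2, -1, 0 } gives -17/8
step 7: add red to get rrrbbbr; options L={ -3, -5/2, -9/4 } R={ -17/8, -2, -1, 0 } gives -35/16
step 8: add red to get rrrbbbrr; options L={ -3, -5/2, -9/4 } R={ -35/16, -17/8, -2, -1, 0 } gives -71/32
step 9: add blue to get rrrbbbrrb; options L={ -3, -5/2, -9/4, -71/32 } R={ -35/16, -17/8, -2, -1, 0 } gives -141/64
step 10: add blue to get rrrbbbrrbb; options L={ -3, -5/2, -9/4, -71/32, -141/64 } R={ -35/16, -17/8, -2, -1, 0 } gives -281/128
step 11: add blue to get rrrbbbrrbbb; options L={ -3, -5/2, -9/4, -71/32, -141/64, -281/128 } R={ -35/16, -17/8, -2, -1, 0 } gives -561/256
step 12: add blue to get rrrbbbrrbbbb; options L={ -3, -5/2, -9/4, -71/32, -141/64, -281/128, -561/256 } R={ -35/16, -17/8, -2, -1, 0 } gives -1121/512
step 13: add blue to get rrrbbbrrbbbbb; options L={ -3, -5/2, -9/4, -71/32, -141/64, -281/128, -561/256, -1121/512 } R={ -35/16, -17/8, -2, -1, 0 } gives -2241/1024
step 14: add blue to get rrrbbbrrbbbbbb; options L={ -3, -5/2, -9/4, -71/32, -141/64, -281/128, -561/256, -1121/512, -2241/1024 } R={ -35/16, -17/8, -2, -1, 0 } gives -4481/2048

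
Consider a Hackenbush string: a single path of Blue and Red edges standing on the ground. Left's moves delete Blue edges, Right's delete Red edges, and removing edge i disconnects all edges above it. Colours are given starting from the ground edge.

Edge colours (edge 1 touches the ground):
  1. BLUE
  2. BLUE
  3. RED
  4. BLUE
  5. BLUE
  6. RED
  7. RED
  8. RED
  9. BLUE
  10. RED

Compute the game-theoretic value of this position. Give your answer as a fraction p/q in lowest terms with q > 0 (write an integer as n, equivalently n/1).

edge 1 of 10 (BLUE): { 0 | (no moves) } gives 1
edge 2 of 10 (BLUE): { 0 1 | (no moves) } gives 2
edge 3 of 10 (RED): { 0 1 | 2 } gives 3/2
edge 4 of 10 (BLUE): { 0 1 3/2 | 2 } gives 7/4
edge 5 of 10 (BLUE): { 0 1 3/2 7/4 | 2 } gives 15/8
edge 6 of 10 (RED): { 0 1 3/2 7/4 | 15/8 2 } gives 29/16
edge 7 of 10 (RED): { 0 1 3/2 7/4 | 29/16 15/8 2 } gives 57/32
edge 8 of 10 (RED): { 0 1 3/2 7/4 | 57/32 29/16 15/8 2 } gives 113/64
edge 9 of 10 (BLUE): { 0 1 3/2 7/4 113/64 | 57/32 29/16 15/8 2 } gives 227/128
edge 10 of 10 (RED): { 0 1 3/2 7/4 113/64 | 227/128 57/32 29/16 15/8 2 } gives 453/256

453/256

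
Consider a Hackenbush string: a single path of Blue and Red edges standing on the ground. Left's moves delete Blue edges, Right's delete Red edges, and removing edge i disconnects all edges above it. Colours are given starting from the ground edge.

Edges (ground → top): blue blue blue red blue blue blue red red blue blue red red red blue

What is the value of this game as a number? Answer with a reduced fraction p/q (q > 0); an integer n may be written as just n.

g_1 [b]  L=[0]  R=[·]  gives 1
g_2 [bb]  L=[0,1]  R=[·]  gives 2
g_3 [bbb]  L=[0,1,2]  R=[·]  gives 3
g_4 [bbbr]  L=[0,1,2]  R=[3]  gives 5/2
g_5 [bbbrb]  L=[0,1,2,5/2]  R=[3]  gives 11/4
g_6 [bbbrbb]  L=[0,1,2,5/2,11/4]  R=[3]  gives 23/8
g_7 [bbbrbbb]  L=[0,1,2,5/2,11/4,23/8]  R=[3]  gives 47/16
g_8 [bbbrbbbr]  L=[0,1,2,5/2,11/4,23/8]  R=[47/16,3]  gives 93/32
g_9 [bbbrbbbrr]  L=[0,1,2,5/2,11/4,23/8]  R=[93/32,47/16,3]  gives 185/64
g_10 [bbbrbbbrrb]  L=[0,1,2,5/2,11/4,23/8,185/64]  R=[93/32,47/16,3]  gives 371/128
g_11 [bbbrbbbrrbb]  L=[0,1,2,5/2,11/4,23/8,185/64,371/128]  R=[93/32,47/16,3]  gives 743/256
g_12 [bbbrbbbrrbbr]  L=[0,1,2,5/2,11/4,23/8,185/64,371/128]  R=[743/256,93/32,47/16,3]  gives 1485/512
g_13 [bbbrbbbrrbbrr]  L=[0,1,2,5/2,11/4,23/8,185/64,371/128]  R=[1485/512,743/256,93/32,47/16,3]  gives 2969/1024
g_14 [bbbrbbbrrbbrrr]  L=[0,1,2,5/2,11/4,23/8,185/64,371/128]  R=[2969/1024,1485/512,743/256,93/32,47/16,3]  gives 5937/2048
g_15 [bbbrbbbrrbbrrrb]  L=[0,1,2,5/2,11/4,23/8,185/64,371/128,5937/2048]  R=[2969/1024,1485/512,743/256,93/32,47/16,3]  gives 11875/4096

11875/4096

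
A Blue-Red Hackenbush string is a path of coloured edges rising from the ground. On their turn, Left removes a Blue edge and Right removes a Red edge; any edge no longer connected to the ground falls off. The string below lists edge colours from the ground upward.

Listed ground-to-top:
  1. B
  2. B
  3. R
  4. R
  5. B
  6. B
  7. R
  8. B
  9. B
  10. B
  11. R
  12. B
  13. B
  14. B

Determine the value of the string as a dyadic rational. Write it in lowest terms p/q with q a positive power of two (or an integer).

5871/4096

Recurse on prefixes of the 14-edge string B B R R B B R B B B R B B B:
value(B) = { 0 | none } -> 1
value(BB) = { 0, 1 | none } -> 2
value(BBR) = { 0, 1 | 2 } -> 3/2
value(BBRR) = { 0, 1 | 3/2, 2 } -> 5/4
value(BBRRB) = { 0, 1, 5/4 | 3/2, 2 } -> 11/8
value(BBRRBB) = { 0, 1, 5/4, 11/8 | 3/2, 2 } -> 23/16
value(BBRRBBR) = { 0, 1, 5/4, 11/8 | 23/16, 3/2, 2 } -> 45/32
value(BBRRBBRB) = { 0, 1, 5/4, 11/8, 45/32 | 23/16, 3/2, 2 } -> 91/64
value(BBRRBBRBB) = { 0, 1, 5/4, 11/8, 45/32, 91/64 | 23/16, 3/2, 2 } -> 183/128
value(BBRRBBRBBB) = { 0, 1, 5/4, 11/8, 45/32, 91/64, 183/128 | 23/16, 3/2, 2 } -> 367/256
value(BBRRBBRBBBR) = { 0, 1, 5/4, 11/8, 45/32, 91/64, 183/128 | 367/256, 23/16, 3/2, 2 } -> 733/512
value(BBRRBBRBBBRB) = { 0, 1, 5/4, 11/8, 45/32, 91/64, 183/128, 733/512 | 367/256, 23/16, 3/2, 2 } -> 1467/1024
value(BBRRBBRBBBRBB) = { 0, 1, 5/4, 11/8, 45/32, 91/64, 183/128, 733/512, 1467/1024 | 367/256, 23/16, 3/2, 2 } -> 2935/2048
value(BBRRBBRBBBRBBB) = { 0, 1, 5/4, 11/8, 45/32, 91/64, 183/128, 733/512, 1467/1024, 2935/2048 | 367/256, 23/16, 3/2, 2 } -> 5871/4096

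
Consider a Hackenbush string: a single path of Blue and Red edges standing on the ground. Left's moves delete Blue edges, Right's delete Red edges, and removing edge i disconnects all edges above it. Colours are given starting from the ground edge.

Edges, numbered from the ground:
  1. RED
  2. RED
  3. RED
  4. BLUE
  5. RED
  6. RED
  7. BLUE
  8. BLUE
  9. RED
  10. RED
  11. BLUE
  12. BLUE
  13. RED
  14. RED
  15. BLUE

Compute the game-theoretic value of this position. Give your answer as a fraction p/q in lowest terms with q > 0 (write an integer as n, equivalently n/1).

Build val(s[:k]) for k = 1..15, string s = RED RED RED BLUE RED RED BLUE BLUE RED RED BLUE BLUE RED RED BLUE.
step 1: add RED to get R; options L={ ∅ } R={ 0 } ⇒ -1
step 2: add RED to get RR; options L={ ∅ } R={ -1 0 } ⇒ -2
step 3: add RED to get RRR; options L={ ∅ } R={ -2 -1 0 } ⇒ -3
step 4: add BLUE to get RRRB; options L={ -3 } R={ -2 -1 0 } ⇒ -5/2
step 5: add RED to get RRRBR; options L={ -3 } R={ -5/2 -2 -1 0 } ⇒ -11/4
step 6: add RED to get RRRBRR; options L={ -3 } R={ -11/4 -5/2 -2 -1 0 } ⇒ -23/8
step 7: add BLUE to get RRRBRRB; options L={ -3 -23/8 } R={ -11/4 -5/2 -2 -1 0 } ⇒ -45/16
step 8: add BLUE to get RRRBRRBB; options L={ -3 -23/8 -45/16 } R={ -11/4 -5/2 -2 -1 0 } ⇒ -89/32
step 9: add RED to get RRRBRRBBR; options L={ -3 -23/8 -45/16 } R={ -89/32 -11/4 -5/2 -2 -1 0 } ⇒ -179/64
step 10: add RED to get RRRBRRBBRR; options L={ -3 -23/8 -45/16 } R={ -179/64 -89/32 -11/4 -5/2 -2 -1 0 } ⇒ -359/128
step 11: add BLUE to get RRRBRRBBRRB; options L={ -3 -23/8 -45/16 -359/128 } R={ -179/64 -89/32 -11/4 -5/2 -2 -1 0 } ⇒ -717/256
step 12: add BLUE to get RRRBRRBBRRBB; options L={ -3 -23/8 -45/16 -359/128 -717/256 } R={ -179/64 -89/32 -11/4 -5/2 -2 -1 0 } ⇒ -1433/512
step 13: add RED to get RRRBRRBBRRBBR; options L={ -3 -23/8 -45/16 -359/128 -717/256 } R={ -1433/512 -179/64 -89/32 -11/4 -5/2 -2 -1 0 } ⇒ -2867/1024
step 14: add RED to get RRRBRRBBRRBBRR; options L={ -3 -23/8 -45/16 -359/128 -717/256 } R={ -2867/1024 -1433/512 -179/64 -89/32 -11/4 -5/2 -2 -1 0 } ⇒ -5735/2048
step 15: add BLUE to get RRRBRRBBRRBBRRB; options L={ -3 -23/8 -45/16 -359/128 -717/256 -5735/2048 } R={ -2867/1024 -1433/512 -179/64 -89/32 -11/4 -5/2 -2 -1 0 } ⇒ -11469/4096

-11469/4096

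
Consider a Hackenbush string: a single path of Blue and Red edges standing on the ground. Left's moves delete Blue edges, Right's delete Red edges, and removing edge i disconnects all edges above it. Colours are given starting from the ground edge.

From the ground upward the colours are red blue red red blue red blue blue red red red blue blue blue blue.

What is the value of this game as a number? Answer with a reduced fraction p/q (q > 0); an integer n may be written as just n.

-13537/16384

g(r) = { none | 0 } — -1
g(rb) = { -1 | 0 } — -1/2
g(rbr) = { -1 | -1/2 0 } — -3/4
g(rbrr) = { -1 | -3/4 -1/2 0 } — -7/8
g(rbrrb) = { -1 -7/8 | -3/4 -1/2 0 } — -13/16
g(rbrrbr) = { -1 -7/8 | -13/16 -3/4 -1/2 0 } — -27/32
g(rbrrbrb) = { -1 -7/8 -27/32 | -13/16 -3/4 -1/2 0 } — -53/64
g(rbrrbrbb) = { -1 -7/8 -27/32 -53/64 | -13/16 -3/4 -1/2 0 } — -105/128
g(rbrrbrbbr) = { -1 -7/8 -27/32 -53/64 | -105/128 -13/16 -3/4 -1/2 0 } — -211/256
g(rbrrbrbbrr) = { -1 -7/8 -27/32 -53/64 | -211/256 -105/128 -13/16 -3/4 -1/2 0 } — -423/512
g(rbrrbrbbrrr) = { -1 -7/8 -27/32 -53/64 | -423/512 -211/256 -105/128 -13/16 -3/4 -1/2 0 } — -847/1024
g(rbrrbrbbrrrb) = { -1 -7/8 -27/32 -53/64 -847/1024 | -423/512 -211/256 -105/128 -13/16 -3/4 -1/2 0 } — -1693/2048
g(rbrrbrbbrrrbb) = { -1 -7/8 -27/32 -53/64 -847/1024 -1693/2048 | -423/512 -211/256 -105/128 -13/16 -3/4 -1/2 0 } — -3385/4096
g(rbrrbrbbrrrbbb) = { -1 -7/8 -27/32 -53/64 -847/1024 -1693/2048 -3385/4096 | -423/512 -211/256 -105/128 -13/16 -3/4 -1/2 0 } — -6769/8192
g(rbrrbrbbrrrbbbb) = { -1 -7/8 -27/32 -53/64 -847/1024 -1693/2048 -3385/4096 -6769/8192 | -423/512 -211/256 -105/128 -13/16 -3/4 -1/2 0 } — -13537/16384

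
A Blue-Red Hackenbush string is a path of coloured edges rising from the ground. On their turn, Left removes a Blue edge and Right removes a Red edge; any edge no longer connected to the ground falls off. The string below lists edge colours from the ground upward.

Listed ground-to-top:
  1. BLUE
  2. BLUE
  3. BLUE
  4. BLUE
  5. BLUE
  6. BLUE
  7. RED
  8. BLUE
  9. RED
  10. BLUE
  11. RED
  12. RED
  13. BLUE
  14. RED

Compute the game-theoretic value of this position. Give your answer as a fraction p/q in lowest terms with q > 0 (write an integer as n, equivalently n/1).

edge 1 of 14 (BLUE): { 0 | none } gives 1
edge 2 of 14 (BLUE): { 0,1 | none } gives 2
edge 3 of 14 (BLUE): { 0,1,2 | none } gives 3
edge 4 of 14 (BLUE): { 0,1,2,3 | none } gives 4
edge 5 of 14 (BLUE): { 0,1,2,3,4 | none } gives 5
edge 6 of 14 (BLUE): { 0,1,2,3,4,5 | none } gives 6
edge 7 of 14 (RED): { 0,1,2,3,4,5 | 6 } gives 11/2
edge 8 of 14 (BLUE): { 0,1,2,3,4,5,11/2 | 6 } gives 23/4
edge 9 of 14 (RED): { 0,1,2,3,4,5,11/2 | 23/4,6 } gives 45/8
edge 10 of 14 (BLUE): { 0,1,2,3,4,5,11/2,45/8 | 23/4,6 } gives 91/16
edge 11 of 14 (RED): { 0,1,2,3,4,5,11/2,45/8 | 91/16,23/4,6 } gives 181/32
edge 12 of 14 (RED): { 0,1,2,3,4,5,11/2,45/8 | 181/32,91/16,23/4,6 } gives 361/64
edge 13 of 14 (BLUE): { 0,1,2,3,4,5,11/2,45/8,361/64 | 181/32,91/16,23/4,6 } gives 723/128
edge 14 of 14 (RED): { 0,1,2,3,4,5,11/2,45/8,361/64 | 723/128,181/32,91/16,23/4,6 } gives 1445/256

1445/256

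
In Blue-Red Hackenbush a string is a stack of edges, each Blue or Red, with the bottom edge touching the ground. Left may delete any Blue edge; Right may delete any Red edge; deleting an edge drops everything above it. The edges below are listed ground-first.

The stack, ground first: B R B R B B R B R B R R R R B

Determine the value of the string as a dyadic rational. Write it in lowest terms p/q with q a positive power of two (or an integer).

11587/16384

Recurse on prefixes of the 15-edge string B R B R B B R B R B R R R R B:
B: Left { 0 }, Right { none } so simplest 1
BR: Left { 0 }, Right { 1 } so simplest 1/2
BRB: Left { 0 1/2 }, Right { 1 } so simplest 3/4
BRBR: Left { 0 1/2 }, Right { 3/4 1 } so simplest 5/8
BRBRB: Left { 0 1/2 5/8 }, Right { 3/4 1 } so simplest 11/16
BRBRBB: Left { 0 1/2 5/8 11/16 }, Right { 3/4 1 } so simplest 23/32
BRBRBBR: Left { 0 1/2 5/8 11/16 }, Right { 23/32 3/4 1 } so simplest 45/64
BRBRBBRB: Left { 0 1/2 5/8 11/16 45/64 }, Right { 23/32 3/4 1 } so simplest 91/128
BRBRBBRBR: Left { 0 1/2 5/8 11/16 45/64 }, Right { 91/128 23/32 3/4 1 } so simplest 181/256
BRBRBBRBRB: Left { 0 1/2 5/8 11/16 45/64 181/256 }, Right { 91/128 23/32 3/4 1 } so simplest 363/512
BRBRBBRBRBR: Left { 0 1/2 5/8 11/16 45/64 181/256 }, Right { 363/512 91/128 23/32 3/4 1 } so simplest 725/1024
BRBRBBRBRBRR: Left { 0 1/2 5/8 11/16 45/64 181/256 }, Right { 725/1024 363/512 91/128 23/32 3/4 1 } so simplest 1449/2048
BRBRBBRBRBRRR: Left { 0 1/2 5/8 11/16 45/64 181/256 }, Right { 1449/2048 725/1024 363/512 91/128 23/32 3/4 1 } so simplest 2897/4096
BRBRBBRBRBRRRR: Left { 0 1/2 5/8 11/16 45/64 181/256 }, Right { 2897/4096 1449/2048 725/1024 363/512 91/128 23/32 3/4 1 } so simplest 5793/8192
BRBRBBRBRBRRRRB: Left { 0 1/2 5/8 11/16 45/64 181/256 5793/8192 }, Right { 2897/4096 1449/2048 725/1024 363/512 91/128 23/32 3/4 1 } so simplest 11587/16384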